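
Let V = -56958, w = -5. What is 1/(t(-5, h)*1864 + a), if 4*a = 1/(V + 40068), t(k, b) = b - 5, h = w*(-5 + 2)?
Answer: 67560/1259318399 ≈ 5.3648e-5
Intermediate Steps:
h = 15 (h = -5*(-5 + 2) = -5*(-3) = 15)
t(k, b) = -5 + b
a = -1/67560 (a = 1/(4*(-56958 + 40068)) = (¼)/(-16890) = (¼)*(-1/16890) = -1/67560 ≈ -1.4802e-5)
1/(t(-5, h)*1864 + a) = 1/((-5 + 15)*1864 - 1/67560) = 1/(10*1864 - 1/67560) = 1/(18640 - 1/67560) = 1/(1259318399/67560) = 67560/1259318399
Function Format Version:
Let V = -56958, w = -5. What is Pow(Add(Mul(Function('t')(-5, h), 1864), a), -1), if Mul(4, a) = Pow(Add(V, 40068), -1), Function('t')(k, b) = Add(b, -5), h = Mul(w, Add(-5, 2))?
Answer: Rational(67560, 1259318399) ≈ 5.3648e-5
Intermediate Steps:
h = 15 (h = Mul(-5, Add(-5, 2)) = Mul(-5, -3) = 15)
Function('t')(k, b) = Add(-5, b)
a = Rational(-1, 67560) (a = Mul(Rational(1, 4), Pow(Add(-56958, 40068), -1)) = Mul(Rational(1, 4), Pow(-16890, -1)) = Mul(Rational(1, 4), Rational(-1, 16890)) = Rational(-1, 67560) ≈ -1.4802e-5)
Pow(Add(Mul(Function('t')(-5, h), 1864), a), -1) = Pow(Add(Mul(Add(-5, 15), 1864), Rational(-1, 67560)), -1) = Pow(Add(Mul(10, 1864), Rational(-1, 67560)), -1) = Pow(Add(18640, Rational(-1, 67560)), -1) = Pow(Rational(1259318399, 67560), -1) = Rational(67560, 1259318399)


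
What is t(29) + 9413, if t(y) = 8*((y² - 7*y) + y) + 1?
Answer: 14750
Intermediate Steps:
t(y) = 1 - 48*y + 8*y² (t(y) = 8*(y² - 6*y) + 1 = (-48*y + 8*y²) + 1 = 1 - 48*y + 8*y²)
t(29) + 9413 = (1 - 48*29 + 8*29²) + 9413 = (1 - 1392 + 8*841) + 9413 = (1 - 1392 + 6728) + 9413 = 5337 + 9413 = 14750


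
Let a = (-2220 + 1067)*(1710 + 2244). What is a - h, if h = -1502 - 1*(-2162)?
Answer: -4559622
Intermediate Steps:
a = -4558962 (a = -1153*3954 = -4558962)
h = 660 (h = -1502 + 2162 = 660)
a - h = -4558962 - 1*660 = -4558962 - 660 = -4559622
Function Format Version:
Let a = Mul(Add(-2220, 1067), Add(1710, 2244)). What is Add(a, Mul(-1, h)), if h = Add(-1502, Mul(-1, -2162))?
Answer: -4559622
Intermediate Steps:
a = -4558962 (a = Mul(-1153, 3954) = -4558962)
h = 660 (h = Add(-1502, 2162) = 660)
Add(a, Mul(-1, h)) = Add(-4558962, Mul(-1, 660)) = Add(-4558962, -660) = -4559622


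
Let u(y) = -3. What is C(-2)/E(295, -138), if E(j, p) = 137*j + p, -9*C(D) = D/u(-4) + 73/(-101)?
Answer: 17/109835379 ≈ 1.5478e-7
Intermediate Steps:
C(D) = 73/909 + D/27 (C(D) = -(D/(-3) + 73/(-101))/9 = -(D*(-⅓) + 73*(-1/101))/9 = -(-D/3 - 73/101)/9 = -(-73/101 - D/3)/9 = 73/909 + D/27)
E(j, p) = p + 137*j
C(-2)/E(295, -138) = (73/909 + (1/27)*(-2))/(-138 + 137*295) = (73/909 - 2/27)/(-138 + 40415) = (17/2727)/40277 = (17/2727)*(1/40277) = 17/109835379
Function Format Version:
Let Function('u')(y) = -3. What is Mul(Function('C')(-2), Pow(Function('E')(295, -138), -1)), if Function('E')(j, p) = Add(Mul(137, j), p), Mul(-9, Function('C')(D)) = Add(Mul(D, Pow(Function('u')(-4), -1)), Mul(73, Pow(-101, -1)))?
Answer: Rational(17, 109835379) ≈ 1.5478e-7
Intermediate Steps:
Function('C')(D) = Add(Rational(73, 909), Mul(Rational(1, 27), D)) (Function('C')(D) = Mul(Rational(-1, 9), Add(Mul(D, Pow(-3, -1)), Mul(73, Pow(-101, -1)))) = Mul(Rational(-1, 9), Add(Mul(D, Rational(-1, 3)), Mul(73, Rational(-1, 101)))) = Mul(Rational(-1, 9), Add(Mul(Rational(-1, 3), D), Rational(-73, 101))) = Mul(Rational(-1, 9), Add(Rational(-73, 101), Mul(Rational(-1, 3), D))) = Add(Rational(73, 909), Mul(Rational(1, 27), D)))
Function('E')(j, p) = Add(p, Mul(137, j))
Mul(Function('C')(-2), Pow(Function('E')(295, -138), -1)) = Mul(Add(Rational(73, 909), Mul(Rational(1, 27), -2)), Pow(Add(-138, Mul(137, 295)), -1)) = Mul(Add(Rational(73, 909), Rational(-2, 27)), Pow(Add(-138, 40415), -1)) = Mul(Rational(17, 2727), Pow(40277, -1)) = Mul(Rational(17, 2727), Rational(1, 40277)) = Rational(17, 109835379)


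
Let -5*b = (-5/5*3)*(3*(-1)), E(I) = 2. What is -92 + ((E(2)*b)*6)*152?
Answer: -16876/5 ≈ -3375.2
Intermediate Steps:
b = -9/5 (b = --5/5*3*3*(-1)/5 = --5*⅕*3*(-3)/5 = -(-1*3)*(-3)/5 = -(-3)*(-3)/5 = -⅕*9 = -9/5 ≈ -1.8000)
-92 + ((E(2)*b)*6)*152 = -92 + ((2*(-9/5))*6)*152 = -92 - 18/5*6*152 = -92 - 108/5*152 = -92 - 16416/5 = -16876/5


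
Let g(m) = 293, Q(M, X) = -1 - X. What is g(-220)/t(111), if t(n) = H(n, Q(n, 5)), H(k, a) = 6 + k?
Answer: 293/117 ≈ 2.5043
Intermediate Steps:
t(n) = 6 + n
g(-220)/t(111) = 293/(6 + 111) = 293/117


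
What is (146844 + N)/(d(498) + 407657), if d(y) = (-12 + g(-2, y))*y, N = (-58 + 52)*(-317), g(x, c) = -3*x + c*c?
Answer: 148746/123910661 ≈ 0.0012004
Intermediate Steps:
g(x, c) = c² - 3*x (g(x, c) = -3*x + c² = c² - 3*x)
N = 1902 (N = -6*(-317) = 1902)
d(y) = y*(-6 + y²) (d(y) = (-12 + (y² - 3*(-2)))*y = (-12 + (y² + 6))*y = (-12 + (6 + y²))*y = (-6 + y²)*y = y*(-6 + y²))
(146844 + N)/(d(498) + 407657) = (146844 + 1902)/(498*(-6 + 498²) + 407657) = 148746/(498*(-6 + 248004) + 407657) = 148746/(498*247998 + 407657) = 148746/(123503004 + 407657) = 148746/123910661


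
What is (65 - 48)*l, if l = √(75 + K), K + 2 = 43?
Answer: 34*√29 ≈ 183.10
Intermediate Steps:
K = 41 (K = -2 + 43 = 41)
l = 2*√29 (l = √(75 + 41) = √116 = 2*√29 ≈ 10.770)
(65 - 48)*l = (65 - 48)*(2*√29) = 17*(2*√29) = 34*√29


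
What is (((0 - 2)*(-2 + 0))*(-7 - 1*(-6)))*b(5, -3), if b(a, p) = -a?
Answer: 20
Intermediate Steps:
(((0 - 2)*(-2 + 0))*(-7 - 1*(-6)))*b(5, -3) = (((0 - 2)*(-2 + 0))*(-7 - 1*(-6)))*(-1*5) = ((-2*(-2))*(-7 + 6))*(-5) = (4*(-1))*(-5) = -4*(-5) = 20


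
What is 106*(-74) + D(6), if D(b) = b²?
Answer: -7808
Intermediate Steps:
106*(-74) + D(6) = 106*(-74) + 6² = -7844 + 36 = -7808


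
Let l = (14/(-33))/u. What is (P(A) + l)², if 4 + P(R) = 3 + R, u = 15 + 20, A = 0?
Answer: 27889/27225 ≈ 1.0244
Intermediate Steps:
u = 35
l = -2/165 (l = (14/(-33))/35 = (14*(-1/33))*(1/35) = -14/33*1/35 = -2/165 ≈ -0.012121)
P(R) = -1 + R (P(R) = -4 + (3 + R) = -1 + R)
(P(A) + l)² = ((-1 + 0) - 2/165)² = (-1 - 2/165)² = (-167/165)² = 27889/27225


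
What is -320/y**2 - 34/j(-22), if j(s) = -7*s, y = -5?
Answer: -5013/385 ≈ -13.021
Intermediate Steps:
-320/y**2 - 34/j(-22) = -320/((-5)**2) - 34/((-7*(-22))) = -320/25 - 34/154 = -320*1/25 - 34*1/154 = -64/5 - 17/77 = -5013/385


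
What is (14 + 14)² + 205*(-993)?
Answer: -202781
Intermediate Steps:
(14 + 14)² + 205*(-993) = 28² - 203565 = 784 - 203565 = -202781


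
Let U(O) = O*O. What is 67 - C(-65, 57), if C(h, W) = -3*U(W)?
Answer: 9814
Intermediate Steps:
U(O) = O²
C(h, W) = -3*W²
67 - C(-65, 57) = 67 - (-3)*57² = 67 - (-3)*3249 = 67 - 1*(-9747) = 67 + 9747 = 9814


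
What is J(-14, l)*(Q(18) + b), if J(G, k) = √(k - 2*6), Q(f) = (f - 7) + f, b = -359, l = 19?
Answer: -330*√7 ≈ -873.10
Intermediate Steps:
Q(f) = -7 + 2*f (Q(f) = (-7 + f) + f = -7 + 2*f)
J(G, k) = √(-12 + k) (J(G, k) = √(k - 12) = √(-12 + k))
J(-14, l)*(Q(18) + b) = √(-12 + 19)*((-7 + 2*18) - 359) = √7*((-7 + 36) - 359) = √7*(29 - 359) = √7*(-330) = -330*√7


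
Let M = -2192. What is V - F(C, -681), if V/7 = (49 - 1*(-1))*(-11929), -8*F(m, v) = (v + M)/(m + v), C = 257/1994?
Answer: -22673683629819/5430628 ≈ -4.1751e+6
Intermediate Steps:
C = 257/1994 (C = 257*(1/1994) = 257/1994 ≈ 0.12889)
F(m, v) = -(-2192 + v)/(8*(m + v)) (F(m, v) = -(v - 2192)/(8*(m + v)) = -(-2192 + v)/(8*(m + v)))
V = -4175150 (V = 7*((49 - 1*(-1))*(-11929)) = 7*((49 + 1)*(-11929)) = 7*(50*(-11929)) = 7*(-596450) = -4175150)
V - F(C, -681) = -4175150 - (274 - ⅛*(-681))/(257/1994 - 681) = -4175150 - (274 + 681/8)/(-1357657/1994) = -4175150 - (-1994)*2873/(1357657*8) = -4175150 - 1*(-2864381/5430628) = -4175150 + 2864381/5430628 = -22673683629819/5430628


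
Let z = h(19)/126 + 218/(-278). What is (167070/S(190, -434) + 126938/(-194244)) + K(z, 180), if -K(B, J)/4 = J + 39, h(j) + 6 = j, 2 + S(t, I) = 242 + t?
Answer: -2038503409/4176246 ≈ -488.12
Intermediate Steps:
S(t, I) = 240 + t (S(t, I) = -2 + (242 + t) = 240 + t)
h(j) = -6 + j
z = -11927/17514 (z = (-6 + 19)/126 + 218/(-278) = 13*(1/126) + 218*(-1/278) = 13/126 - 109/139 = -11927/17514 ≈ -0.68100)
K(B, J) = -156 - 4*J (K(B, J) = -4*(J + 39) = -4*(39 + J) = -156 - 4*J)
(167070/S(190, -434) + 126938/(-194244)) + K(z, 180) = (167070/(240 + 190) + 126938/(-194244)) + (-156 - 4*180) = (167070/430 + 126938*(-1/194244)) + (-156 - 720) = (167070*(1/430) - 63469/97122) - 876 = (16707/43 - 63469/97122) - 876 = 1619888087/4176246 - 876 = -2038503409/4176246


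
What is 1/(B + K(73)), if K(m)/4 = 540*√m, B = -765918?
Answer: -42551/32571655218 - 20*√73/5428609203 ≈ -1.3379e-6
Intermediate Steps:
K(m) = 2160*√m (K(m) = 4*(540*√m) = 2160*√m)
1/(B + K(73)) = 1/(-765918 + 2160*√73)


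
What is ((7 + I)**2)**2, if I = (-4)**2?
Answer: 279841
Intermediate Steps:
I = 16
((7 + I)**2)**2 = ((7 + 16)**2)**2 = (23**2)**2 = 529**2 = 279841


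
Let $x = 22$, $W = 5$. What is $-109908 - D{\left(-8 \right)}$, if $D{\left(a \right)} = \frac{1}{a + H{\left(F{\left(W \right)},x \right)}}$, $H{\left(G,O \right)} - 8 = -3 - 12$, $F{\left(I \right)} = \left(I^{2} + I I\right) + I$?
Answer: $- \frac{1648619}{15} \approx -1.0991 \cdot 10^{5}$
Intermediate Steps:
$F{\left(I \right)} = I + 2 I^{2}$ ($F{\left(I \right)} = \left(I^{2} + I^{2}\right) + I = 2 I^{2} + I = I + 2 I^{2}$)
$H{\left(G,O \right)} = -7$ ($H{\left(G,O \right)} = 8 - 15 = -7$)
$D{\left(a \right)} = \frac{1}{-7 + a}$ ($D{\left(a \right)} = \frac{1}{a - 7} = \frac{1}{-7 + a}$)
$-109908 - D{\left(-8 \right)} = -109908 - \frac{1}{-7 - 8} = -109908 - \frac{1}{-15} = -109908 - - \frac{1}{15} = -109908 + \frac{1}{15} = - \frac{1648619}{15}$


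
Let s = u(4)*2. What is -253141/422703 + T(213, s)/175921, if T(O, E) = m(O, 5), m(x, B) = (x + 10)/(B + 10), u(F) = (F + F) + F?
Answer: -222632668382/371811672315 ≈ -0.59878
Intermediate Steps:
u(F) = 3*F (u(F) = 2*F + F = 3*F)
m(x, B) = (10 + x)/(10 + B)
s = 24 (s = (3*4)*2 = 12*2 = 24)
T(O, E) = 2/3 + O/15 (T(O, E) = (10 + O)/(10 + 5) = (10 + O)/15 = 2/3 + O/15)
-253141/422703 + T(213, s)/175921 = -253141/422703 + (2/3 + (1/15)*213)/175921 = -253141*1/422703 + (2/3 + 71/5)*(1/175921) = -253141/422703 + (223/15)*(1/175921) = -253141/422703 + 223/2638815 = -222632668382/371811672315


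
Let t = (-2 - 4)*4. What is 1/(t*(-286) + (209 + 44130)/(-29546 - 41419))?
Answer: 70965/487059421 ≈ 0.00014570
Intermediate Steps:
t = -24 (t = -6*4 = -24)
1/(t*(-286) + (209 + 44130)/(-29546 - 41419)) = 1/(-24*(-286) + (209 + 44130)/(-29546 - 41419)) = 1/(6864 + 44339/(-70965)) = 1/(6864 + 44339*(-1/70965)) = 1/(6864 - 44339/70965) = 1/(487059421/70965) = 70965/487059421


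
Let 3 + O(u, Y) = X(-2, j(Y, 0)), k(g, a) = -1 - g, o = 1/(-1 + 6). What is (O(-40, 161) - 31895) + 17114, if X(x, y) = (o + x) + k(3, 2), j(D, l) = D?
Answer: -73949/5 ≈ -14790.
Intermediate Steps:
o = ⅕ (o = 1/5 = ⅕ ≈ 0.20000)
X(x, y) = -19/5 + x (X(x, y) = (⅕ + x) + (-1 - 1*3) = (⅕ + x) + (-1 - 3) = (⅕ + x) - 4 = -19/5 + x)
O(u, Y) = -44/5 (O(u, Y) = -3 + (-19/5 - 2) = -3 - 29/5 = -44/5)
(O(-40, 161) - 31895) + 17114 = (-44/5 - 31895) + 17114 = -159519/5 + 17114 = -73949/5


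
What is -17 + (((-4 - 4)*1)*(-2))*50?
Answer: 783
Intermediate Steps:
-17 + (((-4 - 4)*1)*(-2))*50 = -17 + (-8*1*(-2))*50 = -17 - 8*(-2)*50 = -17 + 16*50 = -17 + 800 = 783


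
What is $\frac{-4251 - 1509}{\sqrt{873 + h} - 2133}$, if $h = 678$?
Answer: $\frac{2047680}{758023} + \frac{960 \sqrt{1551}}{758023} \approx 2.7512$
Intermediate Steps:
$\frac{-4251 - 1509}{\sqrt{873 + h} - 2133} = \frac{-4251 - 1509}{\sqrt{873 + 678} - 2133} = - \frac{5760}{\sqrt{1551} - 2133} = - \frac{5760}{-2133 + \sqrt{1551}}$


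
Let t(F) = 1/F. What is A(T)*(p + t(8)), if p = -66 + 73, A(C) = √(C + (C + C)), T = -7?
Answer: 57*I*√21/8 ≈ 32.651*I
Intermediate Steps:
A(C) = √3*√C (A(C) = √(C + 2*C) = √(3*C) = √3*√C)
p = 7
A(T)*(p + t(8)) = (√3*√(-7))*(7 + 1/8) = (√3*(I*√7))*(7 + ⅛) = (I*√21)*(57/8) = 57*I*√21/8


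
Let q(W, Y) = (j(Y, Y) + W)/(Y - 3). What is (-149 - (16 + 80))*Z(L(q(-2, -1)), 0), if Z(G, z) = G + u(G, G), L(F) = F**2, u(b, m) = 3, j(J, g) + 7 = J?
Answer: -9065/4 ≈ -2266.3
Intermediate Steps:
j(J, g) = -7 + J
q(W, Y) = (-7 + W + Y)/(-3 + Y) (q(W, Y) = ((-7 + Y) + W)/(Y - 3) = (-7 + W + Y)/(-3 + Y))
Z(G, z) = 3 + G (Z(G, z) = G + 3 = 3 + G)
(-149 - (16 + 80))*Z(L(q(-2, -1)), 0) = (-149 - (16 + 80))*(3 + ((-7 - 2 - 1)/(-3 - 1))**2) = (-149 - 1*96)*(3 + (-10/(-4))**2) = (-149 - 96)*(3 + (-1/4*(-10))**2) = -245*(3 + (5/2)**2) = -245*(3 + 25/4) = -245*37/4 = -9065/4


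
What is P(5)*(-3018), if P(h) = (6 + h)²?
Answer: -365178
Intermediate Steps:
P(5)*(-3018) = (6 + 5)²*(-3018) = 11²*(-3018) = 121*(-3018) = -365178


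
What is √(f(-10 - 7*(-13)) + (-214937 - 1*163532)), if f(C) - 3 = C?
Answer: I*√378385 ≈ 615.13*I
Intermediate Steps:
f(C) = 3 + C
√(f(-10 - 7*(-13)) + (-214937 - 1*163532)) = √((3 + (-10 - 7*(-13))) + (-214937 - 1*163532)) = √((3 + (-10 + 91)) + (-214937 - 163532)) = √((3 + 81) - 378469) = √(84 - 378469) = √(-378385) = I*√378385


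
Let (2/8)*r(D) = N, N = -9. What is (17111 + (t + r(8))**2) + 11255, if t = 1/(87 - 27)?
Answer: 106778881/3600 ≈ 29661.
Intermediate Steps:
t = 1/60 ≈ 0.016667
r(D) = -36 (r(D) = 4*(-9) = -36)
(17111 + (t + r(8))**2) + 11255 = (17111 + (1/60 - 36)**2) + 11255 = (17111 + (-2159/60)**2) + 11255 = (17111 + 4661281/3600) + 11255 = 66260881/3600 + 11255 = 106778881/3600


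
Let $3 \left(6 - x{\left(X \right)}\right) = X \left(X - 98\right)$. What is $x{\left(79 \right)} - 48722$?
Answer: $- \frac{144647}{3} \approx -48216.0$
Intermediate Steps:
$x{\left(X \right)} = 6 - \frac{X \left(-98 + X\right)}{3}$ ($x{\left(X \right)} = 6 - \frac{X \left(X - 98\right)}{3} = 6 - \frac{X \left(-98 + X\right)}{3}$)
$x{\left(79 \right)} - 48722 = \left(6 - \frac{79^{2}}{3} + \frac{98}{3} \cdot 79\right) - 48722 = \left(6 - \frac{6241}{3} + \frac{7742}{3}\right) - 48722 = \frac{1519}{3} - 48722 = - \frac{144647}{3}$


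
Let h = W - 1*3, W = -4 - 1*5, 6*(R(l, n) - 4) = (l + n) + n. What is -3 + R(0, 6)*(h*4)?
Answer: -291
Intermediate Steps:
R(l, n) = 4 + n/3 + l/6 (R(l, n) = 4 + ((l + n) + n)/6 = 4 + (l + 2*n)/6 = 4 + (n/3 + l/6) = 4 + n/3 + l/6)
W = -9 (W = -4 - 5 = -9)
h = -12 (h = -9 - 1*3 = -9 - 3 = -12)
-3 + R(0, 6)*(h*4) = -3 + (4 + (⅓)*6 + (⅙)*0)*(-12*4) = -3 + (4 + 2 + 0)*(-48) = -3 + 6*(-48) = -3 - 288 = -291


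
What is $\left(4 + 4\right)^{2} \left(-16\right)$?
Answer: $-1024$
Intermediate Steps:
$\left(4 + 4\right)^{2} \left(-16\right) = 8^{2} \left(-16\right) = 64 \left(-16\right) = -1024$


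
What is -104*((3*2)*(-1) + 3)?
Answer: 312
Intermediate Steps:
-104*((3*2)*(-1) + 3) = -104*(6*(-1) + 3) = -104*(-6 + 3) = -104*(-3) = 312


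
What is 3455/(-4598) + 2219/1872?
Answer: 1867601/4303728 ≈ 0.43395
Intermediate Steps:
3455/(-4598) + 2219/1872 = 3455*(-1/4598) + 2219*(1/1872) = -3455/4598 + 2219/1872 = 1867601/4303728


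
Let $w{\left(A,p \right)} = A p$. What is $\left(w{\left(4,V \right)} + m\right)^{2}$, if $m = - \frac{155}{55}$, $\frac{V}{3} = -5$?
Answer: $\frac{477481}{121} \approx 3946.1$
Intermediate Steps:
$V = -15$ ($V = 3 \left(-5\right) = -15$)
$m = - \frac{31}{11}$ ($m = \left(-155\right) \frac{1}{55} = - \frac{31}{11} \approx -2.8182$)
$\left(w{\left(4,V \right)} + m\right)^{2} = \left(4 \left(-15\right) - \frac{31}{11}\right)^{2} = \left(-60 - \frac{31}{11}\right)^{2} = \left(- \frac{691}{11}\right)^{2} = \frac{477481}{121}$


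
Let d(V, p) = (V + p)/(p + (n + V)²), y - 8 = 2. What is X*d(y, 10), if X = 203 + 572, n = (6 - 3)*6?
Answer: 7750/397 ≈ 19.521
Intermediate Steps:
y = 10 (y = 8 + 2 = 10)
n = 18 (n = 3*6 = 18)
X = 775
d(V, p) = (V + p)/(p + (18 + V)²)
X*d(y, 10) = 775*((10 + 10)/(10 + (18 + 10)²)) = 775*(20/(10 + 28²)) = 775*(20/(10 + 784)) = 775*(20/794) = 775*((1/794)*20) = 775*(10/397) = 7750/397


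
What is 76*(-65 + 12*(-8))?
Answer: -12236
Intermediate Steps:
76*(-65 + 12*(-8)) = 76*(-65 - 96) = 76*(-161) = -12236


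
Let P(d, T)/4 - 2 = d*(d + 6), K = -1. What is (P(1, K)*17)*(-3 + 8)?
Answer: 3060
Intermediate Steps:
P(d, T) = 8 + 4*d*(6 + d) (P(d, T) = 8 + 4*(d*(d + 6)) = 8 + 4*(d*(6 + d)) = 8 + 4*d*(6 + d))
(P(1, K)*17)*(-3 + 8) = ((8 + 4*1² + 24*1)*17)*(-3 + 8) = ((8 + 4*1 + 24)*17)*5 = ((8 + 4 + 24)*17)*5 = (36*17)*5 = 612*5 = 3060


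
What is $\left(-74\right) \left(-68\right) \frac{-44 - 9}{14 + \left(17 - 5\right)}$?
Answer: $- \frac{133348}{13} \approx -10258.0$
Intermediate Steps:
$\left(-74\right) \left(-68\right) \frac{-44 - 9}{14 + \left(17 - 5\right)} = 5032 \left(- \frac{53}{14 + \left(17 - 5\right)}\right) = 5032 \left(- \frac{53}{14 + 12}\right) = 5032 \left(- \frac{53}{26}\right) = - \frac{133348}{13}$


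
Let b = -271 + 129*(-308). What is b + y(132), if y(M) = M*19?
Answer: -37495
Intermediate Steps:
y(M) = 19*M
b = -40003 (b = -271 - 39732 = -40003)
b + y(132) = -40003 + 19*132 = -40003 + 2508 = -37495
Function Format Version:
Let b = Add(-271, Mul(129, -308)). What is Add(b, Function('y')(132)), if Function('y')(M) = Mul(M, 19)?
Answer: -37495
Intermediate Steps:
Function('y')(M) = Mul(19, M)
b = -40003 (b = Add(-271, -39732) = -40003)
Add(b, Function('y')(132)) = Add(-40003, Mul(19, 132)) = Add(-40003, 2508) = -37495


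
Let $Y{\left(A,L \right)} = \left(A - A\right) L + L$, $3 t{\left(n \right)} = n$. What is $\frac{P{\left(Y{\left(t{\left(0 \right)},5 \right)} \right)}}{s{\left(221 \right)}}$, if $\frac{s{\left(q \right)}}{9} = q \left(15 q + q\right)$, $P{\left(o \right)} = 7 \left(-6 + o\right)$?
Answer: $- \frac{7}{7033104} \approx -9.9529 \cdot 10^{-7}$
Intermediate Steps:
$t{\left(n \right)} = \frac{n}{3}$
$Y{\left(A,L \right)} = L$ ($Y{\left(A,L \right)} = 0 L + L = 0 + L = L$)
$P{\left(o \right)} = -42 + 7 o$
$s{\left(q \right)} = 144 q^{2}$ ($s{\left(q \right)} = 9 q \left(15 q + q\right) = 9 q 16 q = 9 \cdot 16 q^{2} = 144 q^{2}$)
$\frac{P{\left(Y{\left(t{\left(0 \right)},5 \right)} \right)}}{s{\left(221 \right)}} = \frac{-42 + 7 \cdot 5}{144 \cdot 221^{2}} = \frac{-42 + 35}{144 \cdot 48841} = - \frac{7}{7033104}$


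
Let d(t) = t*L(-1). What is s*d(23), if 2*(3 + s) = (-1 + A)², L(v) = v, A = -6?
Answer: -989/2 ≈ -494.50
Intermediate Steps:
d(t) = -t (d(t) = t*(-1) = -t)
s = 43/2 (s = -3 + (-1 - 6)²/2 = -3 + (½)*(-7)² = -3 + (½)*49 = -3 + 49/2 = 43/2 ≈ 21.500)
s*d(23) = 43*(-1*23)/2 = (43/2)*(-23) = -989/2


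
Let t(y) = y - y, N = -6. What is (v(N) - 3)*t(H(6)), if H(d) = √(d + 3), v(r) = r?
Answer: 0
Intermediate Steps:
H(d) = √(3 + d)
t(y) = 0
(v(N) - 3)*t(H(6)) = (-6 - 3)*0 = -9*0 = 0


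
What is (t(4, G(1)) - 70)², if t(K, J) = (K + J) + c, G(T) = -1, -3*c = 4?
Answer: 42025/9 ≈ 4669.4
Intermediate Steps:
c = -4/3 (c = -⅓*4 = -4/3 ≈ -1.3333)
t(K, J) = -4/3 + J + K (t(K, J) = (K + J) - 4/3 = (J + K) - 4/3 = -4/3 + J + K)
(t(4, G(1)) - 70)² = ((-4/3 - 1 + 4) - 70)² = (5/3 - 70)² = (-205/3)² = 42025/9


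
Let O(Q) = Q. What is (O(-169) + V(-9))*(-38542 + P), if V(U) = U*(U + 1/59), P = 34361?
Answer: 21745381/59 ≈ 3.6857e+5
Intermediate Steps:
V(U) = U*(1/59 + U) (V(U) = U*(U + 1/59) = U*(1/59 + U))
(O(-169) + V(-9))*(-38542 + P) = (-169 - 9*(1/59 - 9))*(-38542 + 34361) = (-169 - 9*(-530/59))*(-4181) = (-169 + 4770/59)*(-4181) = -5201/59*(-4181) = 21745381/59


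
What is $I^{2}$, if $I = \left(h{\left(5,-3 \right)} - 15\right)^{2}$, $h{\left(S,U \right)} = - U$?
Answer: $20736$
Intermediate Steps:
$I = 144$ ($I = \left(\left(-1\right) \left(-3\right) - 15\right)^{2} = \left(3 - 15\right)^{2} = \left(-12\right)^{2} = 144$)
$I^{2} = 144^{2} = 20736$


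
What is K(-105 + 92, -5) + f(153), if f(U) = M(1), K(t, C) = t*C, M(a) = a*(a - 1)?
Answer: 65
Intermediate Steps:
M(a) = a*(-1 + a)
K(t, C) = C*t
f(U) = 0 (f(U) = 1*(-1 + 1) = 1*0 = 0)
K(-105 + 92, -5) + f(153) = -5*(-105 + 92) + 0 = -5*(-13) + 0 = 65 + 0 = 65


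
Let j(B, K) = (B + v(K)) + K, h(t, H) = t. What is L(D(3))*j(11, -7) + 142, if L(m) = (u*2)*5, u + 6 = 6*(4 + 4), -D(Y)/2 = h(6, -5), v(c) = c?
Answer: -1118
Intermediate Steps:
D(Y) = -12 (D(Y) = -2*6 = -12)
u = 42 (u = -6 + 6*(4 + 4) = -6 + 6*8 = -6 + 48 = 42)
j(B, K) = B + 2*K (j(B, K) = (B + K) + K = B + 2*K)
L(m) = 420 (L(m) = (42*2)*5 = 84*5 = 420)
L(D(3))*j(11, -7) + 142 = 420*(11 + 2*(-7)) + 142 = 420*(11 - 14) + 142 = 420*(-3) + 142 = -1260 + 142 = -1118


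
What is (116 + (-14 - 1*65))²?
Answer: 1369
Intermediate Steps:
(116 + (-14 - 1*65))² = (116 + (-14 - 65))² = (116 - 79)² = 37² = 1369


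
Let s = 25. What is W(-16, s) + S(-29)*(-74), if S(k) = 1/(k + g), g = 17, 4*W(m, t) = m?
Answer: 13/6 ≈ 2.1667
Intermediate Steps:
W(m, t) = m/4
S(k) = 1/(17 + k) (S(k) = 1/(k + 17) = 1/(17 + k))
W(-16, s) + S(-29)*(-74) = (¼)*(-16) - 74/(17 - 29) = -4 - 74/(-12) = -4 - 1/12*(-74) = -4 + 37/6 = 13/6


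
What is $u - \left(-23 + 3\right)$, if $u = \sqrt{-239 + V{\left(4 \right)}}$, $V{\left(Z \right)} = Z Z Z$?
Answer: $20 + 5 i \sqrt{7} \approx 20.0 + 13.229 i$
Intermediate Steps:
$V{\left(Z \right)} = Z^{3}$ ($V{\left(Z \right)} = Z^{2} Z = Z^{3}$)
$u = 5 i \sqrt{7}$ ($u = \sqrt{-239 + 4^{3}} = \sqrt{-239 + 64} = \sqrt{-175} = 5 i \sqrt{7} \approx 13.229 i$)
$u - \left(-23 + 3\right) = 5 i \sqrt{7} - \left(-23 + 3\right) = 5 i \sqrt{7} - -20 = 5 i \sqrt{7} + 20 = 20 + 5 i \sqrt{7}$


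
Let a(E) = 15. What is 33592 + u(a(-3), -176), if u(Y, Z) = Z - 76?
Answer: 33340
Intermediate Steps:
u(Y, Z) = -76 + Z
33592 + u(a(-3), -176) = 33592 + (-76 - 176) = 33592 - 252 = 33340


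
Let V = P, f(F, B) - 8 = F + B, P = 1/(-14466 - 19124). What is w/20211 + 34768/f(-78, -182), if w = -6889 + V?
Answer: -1971822786091/14256637290 ≈ -138.31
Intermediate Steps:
P = -1/33590 (P = 1/(-33590) = -1/33590 ≈ -2.9771e-5)
f(F, B) = 8 + B + F (f(F, B) = 8 + (F + B) = 8 + (B + F) = 8 + B + F)
V = -1/33590 ≈ -2.9771e-5
w = -231401511/33590 (w = -6889 - 1/33590 = -231401511/33590 ≈ -6889.0)
w/20211 + 34768/f(-78, -182) = -231401511/33590/20211 + 34768/(8 - 182 - 78) = -231401511/33590*1/20211 + 34768/(-252) = -77133837/226295830 + 34768*(-1/252) = -77133837/226295830 - 8692/63 = -1971822786091/14256637290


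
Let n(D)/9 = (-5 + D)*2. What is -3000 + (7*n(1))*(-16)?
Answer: 5064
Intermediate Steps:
n(D) = -90 + 18*D (n(D) = 9*((-5 + D)*2) = 9*(-10 + 2*D) = -90 + 18*D)
-3000 + (7*n(1))*(-16) = -3000 + (7*(-90 + 18*1))*(-16) = -3000 + (7*(-90 + 18))*(-16) = -3000 + (7*(-72))*(-16) = -3000 - 504*(-16) = -3000 + 8064 = 5064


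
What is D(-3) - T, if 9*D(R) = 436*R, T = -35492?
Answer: 106040/3 ≈ 35347.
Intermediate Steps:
D(R) = 436*R/9 (D(R) = (436*R)/9 = 436*R/9)
D(-3) - T = (436/9)*(-3) - 1*(-35492) = -436/3 + 35492 = 106040/3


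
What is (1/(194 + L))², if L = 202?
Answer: 1/156816 ≈ 6.3769e-6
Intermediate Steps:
(1/(194 + L))² = (1/(194 + 202))² = (1/396)² = 1/156816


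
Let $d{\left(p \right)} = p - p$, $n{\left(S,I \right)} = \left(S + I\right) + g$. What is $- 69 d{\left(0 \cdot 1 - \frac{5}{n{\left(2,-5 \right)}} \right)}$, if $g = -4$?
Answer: $0$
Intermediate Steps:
$n{\left(S,I \right)} = -4 + I + S$ ($n{\left(S,I \right)} = \left(S + I\right) - 4 = \left(I + S\right) - 4 = -4 + I + S$)
$d{\left(p \right)} = 0$
$- 69 d{\left(0 \cdot 1 - \frac{5}{n{\left(2,-5 \right)}} \right)} = \left(-69\right) 0 = 0$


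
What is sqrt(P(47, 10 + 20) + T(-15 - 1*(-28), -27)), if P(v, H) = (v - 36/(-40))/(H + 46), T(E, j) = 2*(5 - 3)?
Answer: 3*sqrt(74290)/380 ≈ 2.1518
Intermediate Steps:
T(E, j) = 4 (T(E, j) = 2*2 = 4)
P(v, H) = (9/10 + v)/(46 + H) (P(v, H) = (v - 36*(-1/40))/(46 + H) = (v + 9/10)/(46 + H) = (9/10 + v)/(46 + H))
sqrt(P(47, 10 + 20) + T(-15 - 1*(-28), -27)) = sqrt((9/10 + 47)/(46 + (10 + 20)) + 4) = sqrt((479/10)/(46 + 30) + 4) = sqrt((479/10)/76 + 4) = sqrt((1/76)*(479/10) + 4) = sqrt(479/760 + 4) = sqrt(3519/760) = 3*sqrt(74290)/380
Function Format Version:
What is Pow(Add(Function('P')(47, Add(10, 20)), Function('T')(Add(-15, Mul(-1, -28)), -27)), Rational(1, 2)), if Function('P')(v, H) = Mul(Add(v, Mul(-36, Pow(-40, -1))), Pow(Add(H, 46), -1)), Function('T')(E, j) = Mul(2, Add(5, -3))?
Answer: Mul(Rational(3, 380), Pow(74290, Rational(1, 2))) ≈ 2.1518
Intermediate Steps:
Function('T')(E, j) = 4 (Function('T')(E, j) = Mul(2, 2) = 4)
Function('P')(v, H) = Mul(Pow(Add(46, H), -1), Add(Rational(9, 10), v)) (Function('P')(v, H) = Mul(Add(v, Mul(-36, Rational(-1, 40))), Pow(Add(46, H), -1)) = Mul(Add(v, Rational(9, 10)), Pow(Add(46, H), -1)) = Mul(Add(Rational(9, 10), v), Pow(Add(46, H), -1)) = Mul(Pow(Add(46, H), -1), Add(Rational(9, 10), v)))
Pow(Add(Function('P')(47, Add(10, 20)), Function('T')(Add(-15, Mul(-1, -28)), -27)), Rational(1, 2)) = Pow(Add(Mul(Pow(Add(46, Add(10, 20)), -1), Add(Rational(9, 10), 47)), 4), Rational(1, 2)) = Pow(Add(Mul(Pow(Add(46, 30), -1), Rational(479, 10)), 4), Rational(1, 2)) = Pow(Add(Mul(Pow(76, -1), Rational(479, 10)), 4), Rational(1, 2)) = Pow(Add(Mul(Rational(1, 76), Rational(479, 10)), 4), Rational(1, 2)) = Pow(Add(Rational(479, 760), 4), Rational(1, 2)) = Pow(Rational(3519, 760), Rational(1, 2)) = Mul(Rational(3, 380), Pow(74290, Rational(1, 2)))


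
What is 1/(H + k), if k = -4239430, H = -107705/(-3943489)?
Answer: -3943489/16718145463565 ≈ -2.3588e-7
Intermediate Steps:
H = 107705/3943489 (H = -107705*(-1/3943489) = 107705/3943489 ≈ 0.027312)
1/(H + k) = 1/(107705/3943489 - 4239430) = 1/(-16718145463565/3943489) = -3943489/16718145463565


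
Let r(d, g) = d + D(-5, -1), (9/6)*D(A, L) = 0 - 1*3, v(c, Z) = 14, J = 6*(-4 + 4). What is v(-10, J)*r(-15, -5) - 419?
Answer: -657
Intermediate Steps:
J = 0 (J = 6*0 = 0)
D(A, L) = -2 (D(A, L) = 2*(0 - 1*3)/3 = 2*(0 - 3)/3 = (⅔)*(-3) = -2)
r(d, g) = -2 + d (r(d, g) = d - 2 = -2 + d)
v(-10, J)*r(-15, -5) - 419 = 14*(-2 - 15) - 419 = 14*(-17) - 419 = -238 - 419 = -657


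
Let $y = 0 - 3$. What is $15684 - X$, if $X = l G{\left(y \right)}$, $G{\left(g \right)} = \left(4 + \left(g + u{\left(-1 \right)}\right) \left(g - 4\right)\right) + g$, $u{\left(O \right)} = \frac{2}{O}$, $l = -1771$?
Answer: $79440$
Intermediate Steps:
$y = -3$
$G{\left(g \right)} = 4 + g + \left(-4 + g\right) \left(-2 + g\right)$ ($G{\left(g \right)} = \left(4 + \left(g + \frac{2}{-1}\right) \left(g - 4\right)\right) + g = \left(4 + \left(g + 2 \left(-1\right)\right) \left(-4 + g\right)\right) + g = \left(4 + \left(g - 2\right) \left(-4 + g\right)\right) + g = \left(4 + \left(-2 + g\right) \left(-4 + g\right)\right) + g = \left(4 + \left(-4 + g\right) \left(-2 + g\right)\right) + g = 4 + g + \left(-4 + g\right) \left(-2 + g\right)$)
$X = -63756$ ($X = - 1771 \left(12 + \left(-3\right)^{2} - -15\right) = - 1771 \left(12 + 9 + 15\right) = \left(-1771\right) 36 = -63756$)
$15684 - X = 15684 - -63756 = 15684 + 63756 = 79440$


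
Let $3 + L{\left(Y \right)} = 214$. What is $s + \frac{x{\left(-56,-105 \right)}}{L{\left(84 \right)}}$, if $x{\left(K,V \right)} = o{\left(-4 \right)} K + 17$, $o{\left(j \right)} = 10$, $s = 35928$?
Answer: $\frac{7580265}{211} \approx 35925.0$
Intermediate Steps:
$x{\left(K,V \right)} = 17 + 10 K$ ($x{\left(K,V \right)} = 10 K + 17 = 17 + 10 K$)
$L{\left(Y \right)} = 211$ ($L{\left(Y \right)} = -3 + 214 = 211$)
$s + \frac{x{\left(-56,-105 \right)}}{L{\left(84 \right)}} = 35928 + \frac{17 + 10 \left(-56\right)}{211} = 35928 + \left(17 - 560\right) \frac{1}{211} = 35928 - \frac{543}{211} = \frac{7580265}{211}$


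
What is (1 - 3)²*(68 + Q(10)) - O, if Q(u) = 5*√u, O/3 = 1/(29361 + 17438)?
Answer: 12729325/46799 + 20*√10 ≈ 335.25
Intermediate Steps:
O = 3/46799 (O = 3/(29361 + 17438) = 3/46799 ≈ 6.4104e-5)
(1 - 3)²*(68 + Q(10)) - O = (1 - 3)²*(68 + 5*√10) - 1*3/46799 = (-2)²*(68 + 5*√10) - 3/46799 = 4*(68 + 5*√10) - 3/46799 = (272 + 20*√10) - 3/46799 = 12729325/46799 + 20*√10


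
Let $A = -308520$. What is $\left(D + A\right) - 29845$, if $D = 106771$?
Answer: $-231594$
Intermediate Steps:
$\left(D + A\right) - 29845 = \left(106771 - 308520\right) - 29845 = -201749 - 29845 = -231594$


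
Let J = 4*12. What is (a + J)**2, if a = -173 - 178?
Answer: 91809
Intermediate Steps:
J = 48
a = -351
(a + J)**2 = (-351 + 48)**2 = (-303)**2 = 91809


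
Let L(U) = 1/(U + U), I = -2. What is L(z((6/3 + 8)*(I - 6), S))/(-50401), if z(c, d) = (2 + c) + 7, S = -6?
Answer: 1/7156942 ≈ 1.3972e-7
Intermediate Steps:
z(c, d) = 9 + c
L(U) = 1/(2*U)
L(z((6/3 + 8)*(I - 6), S))/(-50401) = (1/(2*(9 + (6/3 + 8)*(-2 - 6))))/(-50401) = (1/(2*(9 + (6*(1/3) + 8)*(-8))))*(-1/50401) = (1/(2*(9 + (2 + 8)*(-8))))*(-1/50401) = (1/(2*(9 + 10*(-8))))*(-1/50401) = (1/(2*(9 - 80)))*(-1/50401) = ((1/2)/(-71))*(-1/50401) = ((1/2)*(-1/71))*(-1/50401) = -1/142*(-1/50401) = 1/7156942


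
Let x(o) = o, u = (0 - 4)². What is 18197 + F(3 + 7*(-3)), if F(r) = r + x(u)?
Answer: 18195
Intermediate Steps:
u = 16 (u = (-4)² = 16)
F(r) = 16 + r (F(r) = r + 16 = 16 + r)
18197 + F(3 + 7*(-3)) = 18197 + (16 + (3 + 7*(-3))) = 18197 + (16 + (3 - 21)) = 18197 + (16 - 18) = 18197 - 2 = 18195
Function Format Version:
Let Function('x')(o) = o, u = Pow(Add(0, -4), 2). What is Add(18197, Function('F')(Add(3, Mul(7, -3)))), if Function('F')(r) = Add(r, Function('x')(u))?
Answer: 18195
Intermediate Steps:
u = 16 (u = Pow(-4, 2) = 16)
Function('F')(r) = Add(16, r) (Function('F')(r) = Add(r, 16) = Add(16, r))
Add(18197, Function('F')(Add(3, Mul(7, -3)))) = Add(18197, Add(16, Add(3, Mul(7, -3)))) = Add(18197, Add(16, Add(3, -21))) = Add(18197, Add(16, -18)) = Add(18197, -2) = 18195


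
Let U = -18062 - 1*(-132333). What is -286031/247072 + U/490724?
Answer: -28032277983/30311040032 ≈ -0.92482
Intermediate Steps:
U = 114271 (U = -18062 + 132333 = 114271)
-286031/247072 + U/490724 = -286031/247072 + 114271/490724 = -28032277983/30311040032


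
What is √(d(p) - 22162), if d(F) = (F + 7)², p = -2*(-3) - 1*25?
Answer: I*√22018 ≈ 148.38*I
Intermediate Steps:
p = -19 (p = 6 - 25 = -19)
d(F) = (7 + F)²
√(d(p) - 22162) = √((7 - 19)² - 22162) = √((-12)² - 22162) = √(144 - 22162) = √(-22018) = I*√22018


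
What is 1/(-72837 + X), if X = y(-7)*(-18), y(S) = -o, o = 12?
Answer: -1/72621 ≈ -1.3770e-5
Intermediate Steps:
y(S) = -12 (y(S) = -1*12 = -12)
X = 216 (X = -12*(-18) = 216)
1/(-72837 + X) = 1/(-72837 + 216) = 1/(-72621) = -1/72621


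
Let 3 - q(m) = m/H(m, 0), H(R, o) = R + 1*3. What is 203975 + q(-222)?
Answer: 14890320/73 ≈ 2.0398e+5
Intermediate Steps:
H(R, o) = 3 + R (H(R, o) = R + 3 = 3 + R)
q(m) = 3 - m/(3 + m)
203975 + q(-222) = 203975 + (9 + 2*(-222))/(3 - 222) = 203975 + (9 - 444)/(-219) = 203975 - 1/219*(-435) = 203975 + 145/73 = 14890320/73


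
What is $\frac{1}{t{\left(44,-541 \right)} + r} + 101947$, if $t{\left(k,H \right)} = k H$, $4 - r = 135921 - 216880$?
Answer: $\frac{5827188574}{57159} \approx 1.0195 \cdot 10^{5}$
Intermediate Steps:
$r = 80963$ ($r = 4 - \left(135921 - 216880\right) = 4 - -80959 = 4 + 80959 = 80963$)
$t{\left(k,H \right)} = H k$
$\frac{1}{t{\left(44,-541 \right)} + r} + 101947 = \frac{1}{\left(-541\right) 44 + 80963} + 101947 = \frac{1}{-23804 + 80963} + 101947 = \frac{1}{57159} + 101947 = \frac{5827188574}{57159}$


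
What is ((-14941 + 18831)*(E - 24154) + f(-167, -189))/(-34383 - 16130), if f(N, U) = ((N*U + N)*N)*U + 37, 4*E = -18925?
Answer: -1757176725/101026 ≈ -17393.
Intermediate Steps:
E = -18925/4 (E = (1/4)*(-18925) = -18925/4 ≈ -4731.3)
f(N, U) = 37 + N*U*(N + N*U) (f(N, U) = ((N + N*U)*N)*U + 37 = (N*(N + N*U))*U + 37 = N*U*(N + N*U) + 37 = 37 + N*U*(N + N*U))
((-14941 + 18831)*(E - 24154) + f(-167, -189))/(-34383 - 16130) = ((-14941 + 18831)*(-18925/4 - 24154) + (37 - 189*(-167)**2 + (-167)**2*(-189)**2))/(-34383 - 16130) = (3890*(-115541/4) + (37 - 189*27889 + 27889*35721))/(-50513) = (-224727245/2 + (37 - 5271021 + 996222969))*(-1/50513) = (-224727245/2 + 990951985)*(-1/50513) = (1757176725/2)*(-1/50513) = -1757176725/101026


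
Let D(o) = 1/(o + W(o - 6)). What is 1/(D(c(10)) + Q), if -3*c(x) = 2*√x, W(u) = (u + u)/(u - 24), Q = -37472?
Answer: -2600713798/97454213846441 + 11442*√10/97454213846441 ≈ -2.6686e-5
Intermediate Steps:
W(u) = 2*u/(-24 + u) (W(u) = (2*u)/(-24 + u) = 2*u/(-24 + u))
c(x) = -2*√x/3
D(o) = 1/(o + 2*(-6 + o)/(-30 + o)) (D(o) = 1/(o + 2*(o - 6)/(-24 + (o - 6))) = 1/(o + 2*(-6 + o)/(-24 + (-6 + o))) = 1/(o + 2*(-6 + o)/(-30 + o)))
1/(D(c(10)) + Q) = 1/((-30 - 2*√10/3)/(-12 + (-2*√10/3)² - (-56)*√10/3) - 37472) = 1/((-30 - 2*√10/3)/(-12 + 40/9 + 56*√10/3) - 37472) = 1/((-30 - 2*√10/3)/(-68/9 + 56*√10/3) - 37472) = 1/(-37472 + (-30 - 2*√10/3)/(-68/9 + 56*√10/3))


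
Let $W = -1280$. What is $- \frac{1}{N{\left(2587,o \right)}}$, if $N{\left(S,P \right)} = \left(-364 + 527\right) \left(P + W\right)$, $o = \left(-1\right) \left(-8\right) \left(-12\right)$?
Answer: $\frac{1}{224288} \approx 4.4586 \cdot 10^{-6}$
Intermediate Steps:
$o = -96$ ($o = 8 \left(-12\right) = -96$)
$N{\left(S,P \right)} = -208640 + 163 P$ ($N{\left(S,P \right)} = \left(-364 + 527\right) \left(P - 1280\right) = 163 \left(-1280 + P\right) = -208640 + 163 P$)
$- \frac{1}{N{\left(2587,o \right)}} = - \frac{1}{-208640 + 163 \left(-96\right)} = - \frac{1}{-208640 - 15648} = - \frac{1}{-224288} = \left(-1\right) \left(- \frac{1}{224288}\right) = \frac{1}{224288}$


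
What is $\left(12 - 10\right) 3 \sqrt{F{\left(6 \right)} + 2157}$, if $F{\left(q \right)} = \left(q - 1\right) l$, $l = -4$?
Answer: $6 \sqrt{2137} \approx 277.37$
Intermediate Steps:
$F{\left(q \right)} = 4 - 4 q$ ($F{\left(q \right)} = \left(q - 1\right) \left(-4\right) = \left(-1 + q\right) \left(-4\right) = 4 - 4 q$)
$\left(12 - 10\right) 3 \sqrt{F{\left(6 \right)} + 2157} = \left(12 - 10\right) 3 \sqrt{\left(4 - 24\right) + 2157} = 2 \cdot 3 \sqrt{-20 + 2157} = 6 \sqrt{2137}$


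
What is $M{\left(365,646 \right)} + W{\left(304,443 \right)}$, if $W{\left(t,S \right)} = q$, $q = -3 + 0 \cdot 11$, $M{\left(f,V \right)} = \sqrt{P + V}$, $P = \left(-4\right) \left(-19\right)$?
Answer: $-3 + 19 \sqrt{2} \approx 23.87$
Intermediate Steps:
$P = 76$
$M{\left(f,V \right)} = \sqrt{76 + V}$
$q = -3$ ($q = -3 + 0 = -3$)
$W{\left(t,S \right)} = -3$
$M{\left(365,646 \right)} + W{\left(304,443 \right)} = \sqrt{76 + 646} - 3 = \sqrt{722} - 3 = 19 \sqrt{2} - 3 = -3 + 19 \sqrt{2}$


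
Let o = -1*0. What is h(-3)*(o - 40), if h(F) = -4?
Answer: 160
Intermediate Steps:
o = 0
h(-3)*(o - 40) = -4*(0 - 40) = -4*(-40) = 160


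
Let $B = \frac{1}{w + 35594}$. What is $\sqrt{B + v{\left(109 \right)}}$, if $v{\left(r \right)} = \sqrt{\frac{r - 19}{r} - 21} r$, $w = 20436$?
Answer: $\frac{\sqrt{56030 + 3139360900 i \sqrt{239691}}}{56030} \approx 15.646 + 15.646 i$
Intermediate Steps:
$B = \frac{1}{56030}$ ($B = \frac{1}{20436 + 35594} = \frac{1}{56030} \approx 1.7848 \cdot 10^{-5}$)
$v{\left(r \right)} = r \sqrt{-21 + \frac{-19 + r}{r}}$ ($v{\left(r \right)} = \sqrt{\frac{-19 + r}{r} - 21} r = \sqrt{-21 + \frac{-19 + r}{r}} r = r \sqrt{-21 + \frac{-19 + r}{r}}$)
$\sqrt{B + v{\left(109 \right)}} = \sqrt{\frac{1}{56030} + 109 \sqrt{-20 - \frac{19}{109}}} = \sqrt{\frac{1}{56030} + 109 \sqrt{- \frac{2199}{109}}} = \sqrt{\frac{1}{56030} + 109 \frac{i \sqrt{239691}}{109}} = \sqrt{\frac{1}{56030} + i \sqrt{239691}}$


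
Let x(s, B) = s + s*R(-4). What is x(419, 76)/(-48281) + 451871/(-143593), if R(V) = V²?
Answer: -22839596690/6932813633 ≈ -3.2944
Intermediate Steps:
x(s, B) = 17*s (x(s, B) = s + s*(-4)² = s + s*16 = s + 16*s = 17*s)
x(419, 76)/(-48281) + 451871/(-143593) = (17*419)/(-48281) + 451871/(-143593) = 7123*(-1/48281) + 451871*(-1/143593) = -7123/48281 - 451871/143593 = -22839596690/6932813633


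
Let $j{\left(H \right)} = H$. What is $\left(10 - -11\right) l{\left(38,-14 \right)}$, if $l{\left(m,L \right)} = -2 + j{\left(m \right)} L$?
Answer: $-11214$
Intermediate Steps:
$l{\left(m,L \right)} = -2 + L m$ ($l{\left(m,L \right)} = -2 + m L = -2 + L m$)
$\left(10 - -11\right) l{\left(38,-14 \right)} = \left(10 - -11\right) \left(-2 - 532\right) = \left(10 + 11\right) \left(-2 - 532\right) = 21 \left(-534\right) = -11214$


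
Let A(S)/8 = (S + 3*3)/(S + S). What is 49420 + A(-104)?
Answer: 1285015/26 ≈ 49424.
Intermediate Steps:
A(S) = 4*(9 + S)/S (A(S) = 8*((S + 3*3)/(S + S)) = 8*((S + 9)/((2*S))) = 8*((9 + S)*(1/(2*S))) = 8*((9 + S)/(2*S)) = 4*(9 + S)/S)
49420 + A(-104) = 49420 + (4 + 36/(-104)) = 49420 + (4 + 36*(-1/104)) = 49420 + (4 - 9/26) = 49420 + 95/26 = 1285015/26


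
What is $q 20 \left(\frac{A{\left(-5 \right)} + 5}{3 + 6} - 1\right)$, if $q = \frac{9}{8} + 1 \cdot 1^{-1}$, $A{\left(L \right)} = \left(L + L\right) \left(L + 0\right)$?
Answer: $\frac{1955}{9} \approx 217.22$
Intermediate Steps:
$A{\left(L \right)} = 2 L^{2}$ ($A{\left(L \right)} = 2 L L = 2 L^{2}$)
$q = \frac{17}{8}$ ($q = 9 \cdot \frac{1}{8} + 1 \cdot 1 = \frac{9}{8} + 1 = \frac{17}{8} \approx 2.125$)
$q 20 \left(\frac{A{\left(-5 \right)} + 5}{3 + 6} - 1\right) = \frac{17}{8} \cdot 20 \left(\frac{2 \left(-5\right)^{2} + 5}{3 + 6} - 1\right) = \frac{85 \left(\frac{2 \cdot 25 + 5}{9} - 1\right)}{2} = \frac{85 \left(\left(50 + 5\right) \frac{1}{9} - 1\right)}{2} = \frac{85 \left(55 \cdot \frac{1}{9} - 1\right)}{2} = \frac{85 \left(\frac{55}{9} - 1\right)}{2} = \frac{85}{2} \cdot \frac{46}{9} = \frac{1955}{9}$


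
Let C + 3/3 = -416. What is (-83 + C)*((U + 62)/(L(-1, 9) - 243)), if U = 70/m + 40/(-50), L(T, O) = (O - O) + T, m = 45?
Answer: 70600/549 ≈ 128.60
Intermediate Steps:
L(T, O) = T (L(T, O) = 0 + T = T)
C = -417 (C = -1 - 416 = -417)
U = 34/45 (U = 70/45 + 40/(-50) = 70*(1/45) + 40*(-1/50) = 14/9 - 4/5 = 34/45 ≈ 0.75556)
(-83 + C)*((U + 62)/(L(-1, 9) - 243)) = (-83 - 417)*((34/45 + 62)/(-1 - 243)) = -282400/(9*(-244)) = -282400*(-1)/(9*244) = -500*(-706/2745) = 70600/549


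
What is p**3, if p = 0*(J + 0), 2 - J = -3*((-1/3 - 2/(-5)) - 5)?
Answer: 0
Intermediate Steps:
J = -64/5 (J = 2 - (-3)*((-1/3 - 2/(-5)) - 5) = 2 - (-3)*((-1*1/3 - 2*(-1/5)) - 5) = 2 - (-3)*((-1/3 + 2/5) - 5) = 2 - (-3)*(1/15 - 5) = 2 - (-3)*(-74)/15 = 2 - 1*74/5 = 2 - 74/5 = -64/5 ≈ -12.800)
p = 0 (p = 0*(-64/5 + 0) = 0*(-64/5) = 0)
p**3 = 0**3 = 0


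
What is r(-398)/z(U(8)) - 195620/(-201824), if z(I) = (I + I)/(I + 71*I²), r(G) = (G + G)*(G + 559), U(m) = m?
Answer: -1839644985287/50456 ≈ -3.6460e+7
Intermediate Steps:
r(G) = 2*G*(559 + G) (r(G) = (2*G)*(559 + G) = 2*G*(559 + G))
z(I) = 2*I/(I + 71*I²) (z(I) = (2*I)/(I + 71*I²) = 2*I/(I + 71*I²))
r(-398)/z(U(8)) - 195620/(-201824) = (2*(-398)*(559 - 398))/((2/(1 + 71*8))) - 195620/(-201824) = (2*(-398)*161)/((2/(1 + 568))) - 195620*(-1/201824) = -128156/(2/569) + 48905/50456 = -128156/(2*(1/569)) + 48905/50456 = -128156/2/569 + 48905/50456 = -128156*569/2 + 48905/50456 = -36460382 + 48905/50456 = -1839644985287/50456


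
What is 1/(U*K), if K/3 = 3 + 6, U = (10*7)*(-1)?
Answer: -1/1890 ≈ -0.00052910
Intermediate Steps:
U = -70 (U = 70*(-1) = -70)
K = 27 (K = 3*(3 + 6) = 3*9 = 27)
1/(U*K) = 1/(-70*27) = 1/(-1890) = -1/1890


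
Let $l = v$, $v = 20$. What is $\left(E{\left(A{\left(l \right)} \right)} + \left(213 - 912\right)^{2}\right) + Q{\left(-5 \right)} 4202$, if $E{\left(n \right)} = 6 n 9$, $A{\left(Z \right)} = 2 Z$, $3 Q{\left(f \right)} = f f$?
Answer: $\frac{1577333}{3} \approx 5.2578 \cdot 10^{5}$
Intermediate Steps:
$Q{\left(f \right)} = \frac{f^{2}}{3}$ ($Q{\left(f \right)} = \frac{f f}{3} = \frac{f^{2}}{3}$)
$l = 20$
$E{\left(n \right)} = 54 n$
$\left(E{\left(A{\left(l \right)} \right)} + \left(213 - 912\right)^{2}\right) + Q{\left(-5 \right)} 4202 = \left(54 \cdot 2 \cdot 20 + \left(213 - 912\right)^{2}\right) + \frac{\left(-5\right)^{2}}{3} \cdot 4202 = \left(54 \cdot 40 + \left(-699\right)^{2}\right) + \frac{1}{3} \cdot 25 \cdot 4202 = \left(2160 + 488601\right) + \frac{25}{3} \cdot 4202 = 490761 + \frac{105050}{3} = \frac{1577333}{3}$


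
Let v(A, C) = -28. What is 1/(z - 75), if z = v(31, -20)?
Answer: -1/103 ≈ -0.0097087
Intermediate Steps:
z = -28
1/(z - 75) = 1/(-28 - 75) = 1/(-103) = -1/103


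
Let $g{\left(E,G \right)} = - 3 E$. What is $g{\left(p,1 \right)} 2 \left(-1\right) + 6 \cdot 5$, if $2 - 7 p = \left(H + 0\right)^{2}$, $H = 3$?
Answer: $24$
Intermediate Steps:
$p = -1$ ($p = \frac{2}{7} - \frac{\left(3 + 0\right)^{2}}{7} = \frac{2}{7} - \frac{3^{2}}{7} = \frac{2}{7} - \frac{9}{7} = -1$)
$g{\left(p,1 \right)} 2 \left(-1\right) + 6 \cdot 5 = \left(-3\right) \left(-1\right) 2 \left(-1\right) + 6 \cdot 5 = 3 \cdot 2 \left(-1\right) + 30 = 6 \left(-1\right) + 30 = -6 + 30 = 24$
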